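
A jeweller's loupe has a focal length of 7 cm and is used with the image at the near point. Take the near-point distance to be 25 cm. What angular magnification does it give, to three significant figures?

4.57

M = 1 + D/f = 1 + 25/7 = 4.571.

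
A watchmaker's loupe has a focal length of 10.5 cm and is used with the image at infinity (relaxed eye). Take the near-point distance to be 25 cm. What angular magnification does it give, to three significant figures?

M = D/f = 25/10.5 = 2.381.

2.38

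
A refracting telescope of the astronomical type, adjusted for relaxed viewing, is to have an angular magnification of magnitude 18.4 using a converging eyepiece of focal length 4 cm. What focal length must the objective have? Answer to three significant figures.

|M| = f_obj/|f_eye|, so f_obj = |M| x |f_eye| = 18.4 x 4 = 73.600 cm.

73.6 cm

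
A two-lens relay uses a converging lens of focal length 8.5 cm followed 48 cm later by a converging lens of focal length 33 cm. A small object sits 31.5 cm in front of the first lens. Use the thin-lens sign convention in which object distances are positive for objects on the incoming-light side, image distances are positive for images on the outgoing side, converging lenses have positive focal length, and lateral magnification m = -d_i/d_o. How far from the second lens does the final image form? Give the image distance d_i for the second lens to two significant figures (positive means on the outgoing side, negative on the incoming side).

Lens 1: 1/d_i1 = 1/f_1 - 1/d_o1 = 1/8.5 - 1/31.5 = 0.08590 cm^-1, so d_i1 = 11.641 cm.
That image sits 36.359 cm in front of the second lens, so d_o2 = 36.359 cm.
Lens 2: 1/d_i2 = 1/f_2 - 1/d_o2 = 1/33 - 1/(36.359) = 0.00280 cm^-1, so d_i2 = 357.233 cm.

360 cm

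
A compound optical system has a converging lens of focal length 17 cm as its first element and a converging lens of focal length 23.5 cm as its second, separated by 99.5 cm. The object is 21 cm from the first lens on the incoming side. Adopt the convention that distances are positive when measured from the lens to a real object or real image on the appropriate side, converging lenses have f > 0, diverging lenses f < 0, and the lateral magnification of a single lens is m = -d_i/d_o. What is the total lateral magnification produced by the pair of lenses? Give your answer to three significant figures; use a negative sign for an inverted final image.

-7.54

Applying the thin-lens equation to the first lens, 1/17 = 1/21 + 1/d_i1, which gives d_i1 = 89.250 cm.
Its lateral magnification is m_1 = -d_i1/d_o1 = -(89.250)/21 = -4.2500.
The intermediate image is 89.250 cm to the right of lens 1, so d_o2 = L - d_i1 = 99.5 - 89.250 = 10.250 cm.
Applying the thin-lens equation again with f_2 = 23.5 cm and d_o2 = 10.250 cm gives d_i2 = -18.179 cm.
m_2 = -(-18.179)/(10.250) = 1.7736.
Total m = m_1 x m_2 = (-4.2500)(1.7736) = -7.5377.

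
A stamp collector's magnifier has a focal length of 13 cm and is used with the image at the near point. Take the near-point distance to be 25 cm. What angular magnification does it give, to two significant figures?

2.9

M = 1 + D/f = 1 + 25/13 = 2.923.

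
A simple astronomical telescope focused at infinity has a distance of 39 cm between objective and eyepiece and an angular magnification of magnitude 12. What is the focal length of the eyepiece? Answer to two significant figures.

3.0 cm

In normal adjustment the tube length equals f_obj + f_eye and |M| = f_obj/f_eye.
So f_obj = 12 f_eye and 12 f_eye + f_eye = 39 cm, giving f_eye = 39/13 = 3.000 cm and f_obj = 36.000 cm.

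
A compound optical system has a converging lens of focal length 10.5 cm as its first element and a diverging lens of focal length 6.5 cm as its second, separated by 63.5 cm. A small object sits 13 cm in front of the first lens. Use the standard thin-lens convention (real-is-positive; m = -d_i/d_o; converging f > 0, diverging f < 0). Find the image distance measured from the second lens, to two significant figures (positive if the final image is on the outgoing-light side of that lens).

First lens: d_i1 = 1/(1/10.5 - 1/13) = 54.600 cm.
That image sits 8.900 cm in front of the second lens, so d_o2 = 8.900 cm.
Second lens: d_i2 = 1/(1/(-6.5) - 1/(8.900)) = -3.756 cm.

-3.8 cm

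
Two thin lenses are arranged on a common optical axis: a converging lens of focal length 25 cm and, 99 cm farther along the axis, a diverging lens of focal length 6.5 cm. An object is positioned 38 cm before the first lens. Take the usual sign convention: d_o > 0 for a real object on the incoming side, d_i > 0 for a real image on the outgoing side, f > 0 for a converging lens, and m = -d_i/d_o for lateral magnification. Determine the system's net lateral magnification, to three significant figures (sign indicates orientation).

-0.386

First lens: d_i1 = 1/(1/25 - 1/38) = 73.077 cm.
m_1 = -(73.077)/38 = -1.9231.
The intermediate image is 73.077 cm to the right of lens 1, so d_o2 = L - d_i1 = 99 - 73.077 = 25.923 cm.
Second lens: d_i2 = 1/(1/(-6.5) - 1/(25.923)) = -5.197 cm.
m_2 = -(-5.197)/(25.923) = 0.2005.
Total m = m_1 x m_2 = (-1.9231)(0.2005) = -0.3855.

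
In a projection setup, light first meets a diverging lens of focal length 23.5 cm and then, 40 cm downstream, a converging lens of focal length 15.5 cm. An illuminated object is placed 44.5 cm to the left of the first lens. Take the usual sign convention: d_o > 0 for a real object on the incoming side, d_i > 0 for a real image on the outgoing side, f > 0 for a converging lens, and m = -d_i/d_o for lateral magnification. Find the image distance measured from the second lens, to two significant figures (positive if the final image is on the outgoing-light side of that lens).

First lens: d_i1 = 1/(1/(-23.5) - 1/44.5) = -15.379 cm.
With d_i1 < 0 the first image is virtual and lies on the object side; the object distance for lens 2 is d_o2 = 40 - (-15.379) = 55.379 cm.
Second lens: d_i2 = 1/(1/15.5 - 1/(55.379)) = 21.525 cm.

22 cm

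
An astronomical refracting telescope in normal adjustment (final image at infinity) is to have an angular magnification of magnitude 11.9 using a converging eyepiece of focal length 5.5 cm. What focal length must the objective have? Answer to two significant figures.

|M| = f_obj/|f_eye|, so f_obj = |M| x |f_eye| = 11.9 x 5.5 = 65.450 cm.

65 cm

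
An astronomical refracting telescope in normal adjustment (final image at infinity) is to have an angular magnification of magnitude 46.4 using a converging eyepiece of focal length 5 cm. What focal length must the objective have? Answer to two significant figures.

230 cm

|M| = f_obj/|f_eye|, so f_obj = |M| x |f_eye| = 46.4 x 5 = 232.000 cm.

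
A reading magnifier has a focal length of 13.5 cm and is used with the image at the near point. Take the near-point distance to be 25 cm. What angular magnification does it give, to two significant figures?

2.9

M = 1 + D/f = 1 + 25/13.5 = 2.852.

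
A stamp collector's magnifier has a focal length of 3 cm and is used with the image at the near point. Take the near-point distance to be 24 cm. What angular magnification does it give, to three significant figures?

M = 1 + D/f = 1 + 24/3 = 9.000.

9.00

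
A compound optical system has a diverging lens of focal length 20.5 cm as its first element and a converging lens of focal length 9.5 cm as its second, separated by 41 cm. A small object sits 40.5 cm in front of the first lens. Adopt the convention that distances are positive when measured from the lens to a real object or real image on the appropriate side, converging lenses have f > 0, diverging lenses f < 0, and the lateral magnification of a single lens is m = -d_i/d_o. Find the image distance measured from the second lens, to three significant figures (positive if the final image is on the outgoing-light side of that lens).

11.5 cm

Lens 1: 1/d_i1 = 1/f_1 - 1/d_o1 = 1/(-20.5) - 1/40.5 = -0.07347 cm^-1, so d_i1 = -13.611 cm.
With d_i1 < 0 the first image is virtual and lies on the object side; the object distance for lens 2 is d_o2 = 41 - (-13.611) = 54.611 cm.
Lens 2: 1/d_i2 = 1/f_2 - 1/d_o2 = 1/9.5 - 1/(54.611) = 0.08695 cm^-1, so d_i2 = 11.501 cm.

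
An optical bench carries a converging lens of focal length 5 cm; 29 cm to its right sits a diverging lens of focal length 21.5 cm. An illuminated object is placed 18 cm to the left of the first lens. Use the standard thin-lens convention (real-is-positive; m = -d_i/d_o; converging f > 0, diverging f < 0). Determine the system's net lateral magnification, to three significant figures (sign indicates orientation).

Applying the thin-lens equation to the first lens, 1/5 = 1/18 + 1/d_i1, which gives d_i1 = 6.923 cm.
Its lateral magnification is m_1 = -d_i1/d_o1 = -(6.923)/18 = -0.3846.
Object distance for lens 2: d_o2 = 29 - 6.923 = 22.077 cm.
Applying the thin-lens equation again with f_2 = -21.5 cm and d_o2 = 22.077 cm gives d_i2 = -10.892 cm.
m_2 = -(-10.892)/(22.077) = 0.4934.
The system's lateral magnification is m_1 m_2 = (-0.3846)(0.4934) = -0.1898.

-0.190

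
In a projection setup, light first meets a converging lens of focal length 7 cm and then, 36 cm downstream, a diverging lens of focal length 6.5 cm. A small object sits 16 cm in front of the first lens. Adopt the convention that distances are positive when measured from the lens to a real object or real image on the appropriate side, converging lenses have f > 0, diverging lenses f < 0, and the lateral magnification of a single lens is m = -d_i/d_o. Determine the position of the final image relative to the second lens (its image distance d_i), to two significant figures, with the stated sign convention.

First lens: d_i1 = 1/(1/7 - 1/16) = 12.444 cm.
Object distance for lens 2: d_o2 = 36 - 12.444 = 23.556 cm.
Second lens: d_i2 = 1/(1/(-6.5) - 1/(23.556)) = -5.094 cm.

-5.1 cm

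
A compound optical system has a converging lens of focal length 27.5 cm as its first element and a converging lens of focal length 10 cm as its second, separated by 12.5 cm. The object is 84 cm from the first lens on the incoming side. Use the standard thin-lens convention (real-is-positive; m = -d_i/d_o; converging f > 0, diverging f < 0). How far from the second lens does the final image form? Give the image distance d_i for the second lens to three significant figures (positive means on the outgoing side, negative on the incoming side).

First lens: d_i1 = 1/(1/27.5 - 1/84) = 40.885 cm.
Since 40.885 cm > 12.5 cm, the first image lies past the second lens and serves as a virtual object: d_o2 = L - d_i1 = -28.385 cm.
Second lens: d_i2 = 1/(1/10 - 1/(-28.385)) = 7.395 cm.

7.39 cm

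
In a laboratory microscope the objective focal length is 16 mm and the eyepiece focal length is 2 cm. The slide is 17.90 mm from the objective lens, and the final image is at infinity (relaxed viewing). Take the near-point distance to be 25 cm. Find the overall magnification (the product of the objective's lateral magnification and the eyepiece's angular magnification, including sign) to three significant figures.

-105

Convert to cm: f_obj = 16 mm = 1.6 cm; d_o = 17.90 mm = 1.79 cm.
Objective: 1/d_i = 1/f_obj - 1/d_o = 1/1.6 - 1/1.79 = 0.06634 cm^-1, so d_i = 15.074 cm.
m_obj = -d_i/d_o = -15.074/1.79 = -8.421.
Eyepiece angular magnification (image at infinity): M_eye = D/f_e = 25/2 = 12.500.
Overall M = m_obj x M_eye = (-8.421)(12.500) = -105.26.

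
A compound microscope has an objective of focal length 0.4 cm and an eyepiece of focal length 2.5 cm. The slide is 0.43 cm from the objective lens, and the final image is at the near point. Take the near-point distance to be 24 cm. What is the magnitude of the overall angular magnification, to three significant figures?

141

Objective: 1/d_i = 1/f_obj - 1/d_o = 1/0.4 - 1/0.43 = 0.17442 cm^-1, so d_i = 5.733 cm.
m_obj = -d_i/d_o = -5.733/0.43 = -13.333.
Eyepiece angular magnification (image at near point): M_eye = 1 + D/f_e = 1 + 24/2.5 = 10.600.
Overall M = m_obj x M_eye = (-13.333)(10.600) = -141.33.
|M| = 141.33.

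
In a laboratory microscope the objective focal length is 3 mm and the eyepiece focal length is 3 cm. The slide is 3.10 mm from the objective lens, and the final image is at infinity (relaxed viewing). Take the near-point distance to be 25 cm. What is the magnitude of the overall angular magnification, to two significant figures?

Convert to cm: f_obj = 3 mm = 0.3 cm; d_o = 3.10 mm = 0.31 cm.
Objective: 1/d_i = 1/f_obj - 1/d_o = 1/0.3 - 1/0.31 = 0.10753 cm^-1, so d_i = 9.300 cm.
m_obj = -d_i/d_o = -9.300/0.31 = -30.000.
Eyepiece angular magnification (image at infinity): M_eye = D/f_e = 25/3 = 8.333.
Overall M = m_obj x M_eye = (-30.000)(8.333) = -250.00.
|M| = 250.00.

250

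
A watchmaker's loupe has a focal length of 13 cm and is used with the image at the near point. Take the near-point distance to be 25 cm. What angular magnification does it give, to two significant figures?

2.9

M = 1 + D/f = 1 + 25/13 = 2.923.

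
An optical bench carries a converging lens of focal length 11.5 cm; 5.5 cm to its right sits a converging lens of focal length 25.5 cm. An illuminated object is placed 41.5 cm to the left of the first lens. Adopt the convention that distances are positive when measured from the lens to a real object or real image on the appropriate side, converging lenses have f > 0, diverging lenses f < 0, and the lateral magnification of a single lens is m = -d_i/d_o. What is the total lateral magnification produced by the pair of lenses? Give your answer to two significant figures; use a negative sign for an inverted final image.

-0.27

Lens 1: 1/d_i1 = 1/f_1 - 1/d_o1 = 1/11.5 - 1/41.5 = 0.06286 cm^-1, so d_i1 = 15.908 cm.
m_1 = -(15.908)/41.5 = -0.3833.
Since 15.908 cm > 5.5 cm, the first image lies past the second lens and serves as a virtual object: d_o2 = L - d_i1 = -10.408 cm.
Lens 2: 1/d_i2 = 1/f_2 - 1/d_o2 = 1/25.5 - 1/(-10.408) = 0.13529 cm^-1, so d_i2 = 7.391 cm.
m_2 = -(7.391)/(-10.408) = 0.7101.
Total m = m_1 x m_2 = (-0.3833)(0.7101) = -0.2722.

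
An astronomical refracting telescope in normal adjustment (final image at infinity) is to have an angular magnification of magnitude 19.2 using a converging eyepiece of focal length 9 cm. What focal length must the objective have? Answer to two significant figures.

170 cm

|M| = f_obj/|f_eye|, so f_obj = |M| x |f_eye| = 19.2 x 9 = 172.800 cm.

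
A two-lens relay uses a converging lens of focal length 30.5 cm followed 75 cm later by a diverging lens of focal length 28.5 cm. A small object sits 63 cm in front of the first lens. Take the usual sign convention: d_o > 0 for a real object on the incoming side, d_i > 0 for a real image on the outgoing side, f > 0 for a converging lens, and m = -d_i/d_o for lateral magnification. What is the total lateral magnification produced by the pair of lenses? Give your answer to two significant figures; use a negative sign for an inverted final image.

First lens: d_i1 = 1/(1/30.5 - 1/63) = 59.123 cm.
m_1 = -(59.123)/63 = -0.9385.
That image sits 15.877 cm in front of the second lens, so d_o2 = 15.877 cm.
Second lens: d_i2 = 1/(1/(-28.5) - 1/(15.877)) = -10.197 cm.
m_2 = -(-10.197)/(15.877) = 0.6422.
The system's lateral magnification is m_1 m_2 = (-0.9385)(0.6422) = -0.6027.

-0.60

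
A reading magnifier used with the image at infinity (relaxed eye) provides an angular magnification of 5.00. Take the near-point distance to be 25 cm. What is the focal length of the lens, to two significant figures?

5.0 cm

For the image at infinity, M = D/f.
f = D/M = 25/5.0 = 5.000 cm.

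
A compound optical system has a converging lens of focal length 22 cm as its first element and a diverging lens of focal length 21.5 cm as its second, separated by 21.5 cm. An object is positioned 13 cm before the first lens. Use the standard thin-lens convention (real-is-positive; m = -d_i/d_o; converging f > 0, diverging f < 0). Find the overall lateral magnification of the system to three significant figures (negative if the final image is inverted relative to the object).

Lens 1: 1/d_i1 = 1/f_1 - 1/d_o1 = 1/22 - 1/13 = -0.03147 cm^-1, so d_i1 = -31.778 cm.
m_1 = -(-31.778)/13 = 2.4444.
The intermediate image is virtual, 31.778 cm to the left of lens 1, so d_o2 = L - d_i1 = 21.5 - (-31.778) = 53.278 cm.
Lens 2: 1/d_i2 = 1/f_2 - 1/d_o2 = 1/(-21.5) - 1/(53.278) = -0.06528 cm^-1, so d_i2 = -15.318 cm.
m_2 = -(-15.318)/(53.278) = 0.2875.
The system's lateral magnification is m_1 m_2 = (2.4444)(0.2875) = 0.7028.

0.703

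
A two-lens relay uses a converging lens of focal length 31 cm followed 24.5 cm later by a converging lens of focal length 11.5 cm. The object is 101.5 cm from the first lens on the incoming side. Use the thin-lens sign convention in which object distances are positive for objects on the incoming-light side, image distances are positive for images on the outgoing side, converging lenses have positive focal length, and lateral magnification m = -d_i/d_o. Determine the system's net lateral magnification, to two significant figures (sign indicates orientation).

-0.16

Lens 1: 1/d_i1 = 1/f_1 - 1/d_o1 = 1/31 - 1/101.5 = 0.02241 cm^-1, so d_i1 = 44.631 cm.
m_1 = -(44.631)/101.5 = -0.4397.
This image would form 44.631 cm past lens 1, i.e. 20.131 cm beyond lens 2, so it is a virtual object for lens 2: d_o2 = 24.5 - 44.631 = -20.131 cm.
Lens 2: 1/d_i2 = 1/f_2 - 1/d_o2 = 1/11.5 - 1/(-20.131) = 0.13663 cm^-1, so d_i2 = 7.319 cm.
m_2 = -(7.319)/(-20.131) = 0.3636.
The system's lateral magnification is m_1 m_2 = (-0.4397)(0.3636) = -0.1599.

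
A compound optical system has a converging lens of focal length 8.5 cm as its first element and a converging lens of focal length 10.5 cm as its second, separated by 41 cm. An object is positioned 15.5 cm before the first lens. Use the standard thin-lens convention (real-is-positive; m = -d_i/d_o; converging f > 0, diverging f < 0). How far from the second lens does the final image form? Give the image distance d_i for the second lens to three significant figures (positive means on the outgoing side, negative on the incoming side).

19.9 cm

Lens 1: 1/d_i1 = 1/f_1 - 1/d_o1 = 1/8.5 - 1/15.5 = 0.05313 cm^-1, so d_i1 = 18.821 cm.
That image sits 22.179 cm in front of the second lens, so d_o2 = 22.179 cm.
Lens 2: 1/d_i2 = 1/f_2 - 1/d_o2 = 1/10.5 - 1/(22.179) = 0.05015 cm^-1, so d_i2 = 19.940 cm.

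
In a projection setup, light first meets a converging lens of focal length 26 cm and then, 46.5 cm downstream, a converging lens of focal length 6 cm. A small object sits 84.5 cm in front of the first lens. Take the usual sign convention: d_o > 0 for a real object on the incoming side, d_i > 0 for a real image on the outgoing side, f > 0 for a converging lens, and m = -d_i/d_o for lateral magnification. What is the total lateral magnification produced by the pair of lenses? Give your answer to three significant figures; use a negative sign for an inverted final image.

0.906

First lens: d_i1 = 1/(1/26 - 1/84.5) = 37.556 cm.
m_1 = -(37.556)/84.5 = -0.4444.
That image sits 8.944 cm in front of the second lens, so d_o2 = 8.944 cm.
Second lens: d_i2 = 1/(1/6 - 1/(8.944)) = 18.226 cm.
m_2 = -(18.226)/(8.944) = -2.0377.
Overall magnification: m = m_1 m_2 = 0.9057.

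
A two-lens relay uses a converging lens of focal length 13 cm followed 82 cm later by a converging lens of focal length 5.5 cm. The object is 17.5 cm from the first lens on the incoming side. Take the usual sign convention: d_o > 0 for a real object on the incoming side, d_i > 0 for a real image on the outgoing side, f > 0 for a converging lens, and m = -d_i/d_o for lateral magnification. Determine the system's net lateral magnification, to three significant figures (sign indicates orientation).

0.612

Applying the thin-lens equation to the first lens, 1/13 = 1/17.5 + 1/d_i1, which gives d_i1 = 50.556 cm.
Its lateral magnification is m_1 = -d_i1/d_o1 = -(50.556)/17.5 = -2.8889.
Object distance for lens 2: d_o2 = 82 - 50.556 = 31.444 cm.
Applying the thin-lens equation again with f_2 = 5.5 cm and d_o2 = 31.444 cm gives d_i2 = 6.666 cm.
m_2 = -(6.666)/(31.444) = -0.2120.
Overall magnification: m = m_1 m_2 = 0.6124.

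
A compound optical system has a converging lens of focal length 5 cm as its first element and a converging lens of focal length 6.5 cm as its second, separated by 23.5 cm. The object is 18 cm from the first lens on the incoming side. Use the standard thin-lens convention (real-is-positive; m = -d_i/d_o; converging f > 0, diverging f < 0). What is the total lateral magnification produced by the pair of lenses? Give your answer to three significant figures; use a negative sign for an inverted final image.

First lens: d_i1 = 1/(1/5 - 1/18) = 6.923 cm.
m_1 = -(6.923)/18 = -0.3846.
Object distance for lens 2: d_o2 = 23.5 - 6.923 = 16.577 cm.
Second lens: d_i2 = 1/(1/6.5 - 1/(16.577)) = 10.693 cm.
m_2 = -(10.693)/(16.577) = -0.6450.
Overall magnification: m = m_1 m_2 = 0.2481.

0.248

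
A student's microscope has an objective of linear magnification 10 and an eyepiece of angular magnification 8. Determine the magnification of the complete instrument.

The overall magnification of a compound microscope is the product of the objective and eyepiece magnifications:
M = M_obj x M_eye = 10 x 8 = 80.

80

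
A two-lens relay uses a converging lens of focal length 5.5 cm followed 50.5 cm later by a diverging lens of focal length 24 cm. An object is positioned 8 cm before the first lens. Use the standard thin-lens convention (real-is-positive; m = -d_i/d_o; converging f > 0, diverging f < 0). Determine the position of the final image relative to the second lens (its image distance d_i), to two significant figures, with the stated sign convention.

-14 cm

Applying the thin-lens equation to the first lens, 1/5.5 = 1/8 + 1/d_i1, which gives d_i1 = 17.600 cm.
Object distance for lens 2: d_o2 = 50.5 - 17.600 = 32.900 cm.
Applying the thin-lens equation again with f_2 = -24 cm and d_o2 = 32.900 cm gives d_i2 = -13.877 cm.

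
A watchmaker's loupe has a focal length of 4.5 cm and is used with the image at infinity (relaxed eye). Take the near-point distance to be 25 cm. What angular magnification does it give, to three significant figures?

M = D/f = 25/4.5 = 5.556.

5.56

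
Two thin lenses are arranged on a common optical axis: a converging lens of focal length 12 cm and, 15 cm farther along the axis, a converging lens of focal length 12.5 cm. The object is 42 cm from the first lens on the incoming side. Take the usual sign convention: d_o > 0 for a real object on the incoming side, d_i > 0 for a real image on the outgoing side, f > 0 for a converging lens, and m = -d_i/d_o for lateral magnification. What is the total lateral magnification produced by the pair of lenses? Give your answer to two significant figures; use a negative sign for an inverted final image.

First lens: d_i1 = 1/(1/12 - 1/42) = 16.800 cm.
m_1 = -(16.800)/42 = -0.4000.
Since 16.800 cm > 15 cm, the first image lies past the second lens and serves as a virtual object: d_o2 = L - d_i1 = -1.800 cm.
Second lens: d_i2 = 1/(1/12.5 - 1/(-1.800)) = 1.573 cm.
m_2 = -(1.573)/(-1.800) = 0.8741.
Total m = m_1 x m_2 = (-0.4000)(0.8741) = -0.3497.

-0.35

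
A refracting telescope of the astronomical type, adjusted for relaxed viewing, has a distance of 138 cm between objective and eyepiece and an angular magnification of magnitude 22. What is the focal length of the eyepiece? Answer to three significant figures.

6.00 cm

In normal adjustment the tube length equals f_obj + f_eye and |M| = f_obj/f_eye.
So f_obj = 22 f_eye and 22 f_eye + f_eye = 138 cm, giving f_eye = 138/23 = 6.000 cm and f_obj = 132.000 cm.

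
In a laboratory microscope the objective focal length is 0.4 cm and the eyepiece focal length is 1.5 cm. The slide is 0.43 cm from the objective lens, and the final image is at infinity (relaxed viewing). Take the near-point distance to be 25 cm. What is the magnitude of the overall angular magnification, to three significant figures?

Objective: 1/d_i = 1/f_obj - 1/d_o = 1/0.4 - 1/0.43 = 0.17442 cm^-1, so d_i = 5.733 cm.
m_obj = -d_i/d_o = -5.733/0.43 = -13.333.
Eyepiece angular magnification (image at infinity): M_eye = D/f_e = 25/1.5 = 16.667.
Overall M = m_obj x M_eye = (-13.333)(16.667) = -222.22.
|M| = 222.22.

222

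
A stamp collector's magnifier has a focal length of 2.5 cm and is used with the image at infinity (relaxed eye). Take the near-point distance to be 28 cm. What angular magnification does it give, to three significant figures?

11.2

M = D/f = 28/2.5 = 11.200.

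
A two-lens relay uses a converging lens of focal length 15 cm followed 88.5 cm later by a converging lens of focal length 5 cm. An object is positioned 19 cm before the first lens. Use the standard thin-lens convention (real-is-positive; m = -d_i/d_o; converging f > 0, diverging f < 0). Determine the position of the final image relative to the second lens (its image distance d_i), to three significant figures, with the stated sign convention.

7.04 cm

First lens: d_i1 = 1/(1/15 - 1/19) = 71.250 cm.
Object distance for lens 2: d_o2 = 88.5 - 71.250 = 17.250 cm.
Second lens: d_i2 = 1/(1/5 - 1/(17.250)) = 7.041 cm.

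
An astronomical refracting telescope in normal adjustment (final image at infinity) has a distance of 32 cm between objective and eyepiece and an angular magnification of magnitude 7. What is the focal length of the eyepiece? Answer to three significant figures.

In normal adjustment the tube length equals f_obj + f_eye and |M| = f_obj/f_eye.
So f_obj = 7 f_eye and 7 f_eye + f_eye = 32 cm, giving f_eye = 32/8 = 4.000 cm and f_obj = 28.000 cm.

4.00 cm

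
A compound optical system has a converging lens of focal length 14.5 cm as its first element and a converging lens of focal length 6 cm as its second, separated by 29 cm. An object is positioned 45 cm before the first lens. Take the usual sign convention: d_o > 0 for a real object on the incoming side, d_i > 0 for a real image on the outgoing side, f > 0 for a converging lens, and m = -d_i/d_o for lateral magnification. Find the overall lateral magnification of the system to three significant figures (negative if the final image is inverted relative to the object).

First lens: d_i1 = 1/(1/14.5 - 1/45) = 21.393 cm.
m_1 = -(21.393)/45 = -0.4754.
Object distance for lens 2: d_o2 = 29 - 21.393 = 7.607 cm.
Second lens: d_i2 = 1/(1/6 - 1/(7.607)) = 28.408 cm.
m_2 = -(28.408)/(7.607) = -3.7347.
Total m = m_1 x m_2 = (-0.4754)(-3.7347) = 1.7755.

1.78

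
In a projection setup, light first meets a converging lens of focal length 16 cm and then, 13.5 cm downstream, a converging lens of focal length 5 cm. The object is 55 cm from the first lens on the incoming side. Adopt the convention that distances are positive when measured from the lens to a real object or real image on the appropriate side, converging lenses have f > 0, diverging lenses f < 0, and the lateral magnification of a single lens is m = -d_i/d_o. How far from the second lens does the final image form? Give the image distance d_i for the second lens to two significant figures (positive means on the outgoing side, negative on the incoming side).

Lens 1: 1/d_i1 = 1/f_1 - 1/d_o1 = 1/16 - 1/55 = 0.04432 cm^-1, so d_i1 = 22.564 cm.
This image would form 22.564 cm past lens 1, i.e. 9.064 cm beyond lens 2, so it is a virtual object for lens 2: d_o2 = 13.5 - 22.564 = -9.064 cm.
Lens 2: 1/d_i2 = 1/f_2 - 1/d_o2 = 1/5 - 1/(-9.064) = 0.31033 cm^-1, so d_i2 = 3.222 cm.

3.2 cm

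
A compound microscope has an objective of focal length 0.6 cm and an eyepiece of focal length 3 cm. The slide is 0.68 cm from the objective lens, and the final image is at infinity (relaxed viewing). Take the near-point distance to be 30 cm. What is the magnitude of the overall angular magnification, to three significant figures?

Objective: 1/d_i = 1/f_obj - 1/d_o = 1/0.6 - 1/0.68 = 0.19608 cm^-1, so d_i = 5.100 cm.
m_obj = -d_i/d_o = -5.100/0.68 = -7.500.
Eyepiece angular magnification (image at infinity): M_eye = D/f_e = 30/3 = 10.000.
Overall M = m_obj x M_eye = (-7.500)(10.000) = -75.00.
|M| = 75.00.

75.0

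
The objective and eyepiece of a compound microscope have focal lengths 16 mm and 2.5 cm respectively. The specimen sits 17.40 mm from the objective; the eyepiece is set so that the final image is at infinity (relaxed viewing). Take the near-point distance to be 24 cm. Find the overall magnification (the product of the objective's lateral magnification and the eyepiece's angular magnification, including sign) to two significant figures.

-110

Convert to cm: f_obj = 16 mm = 1.6 cm; d_o = 17.40 mm = 1.74 cm.
Objective: 1/d_i = 1/f_obj - 1/d_o = 1/1.6 - 1/1.74 = 0.05029 cm^-1, so d_i = 19.886 cm.
m_obj = -d_i/d_o = -19.886/1.74 = -11.429.
Eyepiece angular magnification (image at infinity): M_eye = D/f_e = 24/2.5 = 9.600.
Overall M = m_obj x M_eye = (-11.429)(9.600) = -109.71.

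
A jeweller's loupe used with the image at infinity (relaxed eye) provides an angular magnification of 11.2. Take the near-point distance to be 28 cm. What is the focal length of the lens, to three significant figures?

2.50 cm

For the image at infinity, M = D/f.
f = D/M = 28/11.2 = 2.500 cm.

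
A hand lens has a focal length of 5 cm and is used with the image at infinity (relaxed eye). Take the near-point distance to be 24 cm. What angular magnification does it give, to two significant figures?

4.8

M = D/f = 24/5 = 4.800.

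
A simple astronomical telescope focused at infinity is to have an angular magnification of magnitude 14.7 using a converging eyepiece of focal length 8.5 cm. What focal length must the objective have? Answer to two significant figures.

|M| = f_obj/|f_eye|, so f_obj = |M| x |f_eye| = 14.7 x 8.5 = 124.950 cm.

120 cm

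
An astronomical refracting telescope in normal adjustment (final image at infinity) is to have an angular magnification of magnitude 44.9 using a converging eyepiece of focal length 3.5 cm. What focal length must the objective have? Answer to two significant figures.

160 cm

|M| = f_obj/|f_eye|, so f_obj = |M| x |f_eye| = 44.9 x 3.5 = 157.150 cm.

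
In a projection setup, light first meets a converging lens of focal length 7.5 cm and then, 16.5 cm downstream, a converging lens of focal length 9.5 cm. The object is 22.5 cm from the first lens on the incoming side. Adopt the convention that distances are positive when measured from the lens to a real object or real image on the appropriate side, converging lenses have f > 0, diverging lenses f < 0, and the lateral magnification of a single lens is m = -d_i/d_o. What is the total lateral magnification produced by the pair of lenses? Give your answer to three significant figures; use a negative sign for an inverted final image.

Applying the thin-lens equation to the first lens, 1/7.5 = 1/22.5 + 1/d_i1, which gives d_i1 = 11.250 cm.
Its lateral magnification is m_1 = -d_i1/d_o1 = -(11.250)/22.5 = -0.5000.
That image sits 5.250 cm in front of the second lens, so d_o2 = 5.250 cm.
Applying the thin-lens equation again with f_2 = 9.5 cm and d_o2 = 5.250 cm gives d_i2 = -11.735 cm.
m_2 = -(-11.735)/(5.250) = 2.2353.
Total m = m_1 x m_2 = (-0.5000)(2.2353) = -1.1176.

-1.12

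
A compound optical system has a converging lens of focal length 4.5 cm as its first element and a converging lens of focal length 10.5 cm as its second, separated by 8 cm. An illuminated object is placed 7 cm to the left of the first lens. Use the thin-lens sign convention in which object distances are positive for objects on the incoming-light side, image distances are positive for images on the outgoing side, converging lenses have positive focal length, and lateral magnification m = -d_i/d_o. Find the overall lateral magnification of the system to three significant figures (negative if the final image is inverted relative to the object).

-1.25

First lens: d_i1 = 1/(1/4.5 - 1/7) = 12.600 cm.
m_1 = -(12.600)/7 = -1.8000.
Since 12.600 cm > 8 cm, the first image lies past the second lens and serves as a virtual object: d_o2 = L - d_i1 = -4.600 cm.
Second lens: d_i2 = 1/(1/10.5 - 1/(-4.600)) = 3.199 cm.
m_2 = -(3.199)/(-4.600) = 0.6954.
The system's lateral magnification is m_1 m_2 = (-1.8000)(0.6954) = -1.2517.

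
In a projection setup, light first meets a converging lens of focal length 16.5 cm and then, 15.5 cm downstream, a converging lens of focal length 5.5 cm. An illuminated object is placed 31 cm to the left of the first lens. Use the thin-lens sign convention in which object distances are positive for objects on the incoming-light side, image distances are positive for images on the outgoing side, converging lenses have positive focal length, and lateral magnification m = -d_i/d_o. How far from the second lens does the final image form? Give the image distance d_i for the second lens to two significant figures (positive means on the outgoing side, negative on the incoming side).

Lens 1: 1/d_i1 = 1/f_1 - 1/d_o1 = 1/16.5 - 1/31 = 0.02835 cm^-1, so d_i1 = 35.276 cm.
This image would form 35.276 cm past lens 1, i.e. 19.776 cm beyond lens 2, so it is a virtual object for lens 2: d_o2 = 15.5 - 35.276 = -19.776 cm.
Lens 2: 1/d_i2 = 1/f_2 - 1/d_o2 = 1/5.5 - 1/(-19.776) = 0.23238 cm^-1, so d_i2 = 4.303 cm.

4.3 cm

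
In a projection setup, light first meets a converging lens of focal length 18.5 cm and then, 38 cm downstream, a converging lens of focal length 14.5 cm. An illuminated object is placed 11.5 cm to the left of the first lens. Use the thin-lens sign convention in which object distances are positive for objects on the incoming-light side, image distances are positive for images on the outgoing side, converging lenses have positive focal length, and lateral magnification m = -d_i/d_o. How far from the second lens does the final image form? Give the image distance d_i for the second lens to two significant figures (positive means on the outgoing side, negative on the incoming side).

18 cm

Applying the thin-lens equation to the first lens, 1/18.5 = 1/11.5 + 1/d_i1, which gives d_i1 = -30.393 cm.
With d_i1 < 0 the first image is virtual and lies on the object side; the object distance for lens 2 is d_o2 = 38 - (-30.393) = 68.393 cm.
Applying the thin-lens equation again with f_2 = 14.5 cm and d_o2 = 68.393 cm gives d_i2 = 18.401 cm.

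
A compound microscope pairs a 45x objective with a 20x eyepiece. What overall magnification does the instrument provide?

900

The overall magnification of a compound microscope is the product of the objective and eyepiece magnifications:
M = M_obj x M_eye = 45 x 20 = 900.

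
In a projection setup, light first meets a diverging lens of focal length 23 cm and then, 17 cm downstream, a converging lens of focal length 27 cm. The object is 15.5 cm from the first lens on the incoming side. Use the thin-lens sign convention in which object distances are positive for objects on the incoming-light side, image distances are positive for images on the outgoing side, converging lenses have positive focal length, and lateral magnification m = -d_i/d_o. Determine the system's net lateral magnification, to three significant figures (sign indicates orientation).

21.8

First lens: d_i1 = 1/(1/(-23) - 1/15.5) = -9.260 cm.
m_1 = -(-9.260)/15.5 = 0.5974.
The intermediate image is virtual, 9.260 cm to the left of lens 1, so d_o2 = L - d_i1 = 17 - (-9.260) = 26.260 cm.
Second lens: d_i2 = 1/(1/27 - 1/(26.260)) = -957.789 cm.
m_2 = -(-957.789)/(26.260) = 36.4737.
The system's lateral magnification is m_1 m_2 = (0.5974)(36.4737) = 21.7895.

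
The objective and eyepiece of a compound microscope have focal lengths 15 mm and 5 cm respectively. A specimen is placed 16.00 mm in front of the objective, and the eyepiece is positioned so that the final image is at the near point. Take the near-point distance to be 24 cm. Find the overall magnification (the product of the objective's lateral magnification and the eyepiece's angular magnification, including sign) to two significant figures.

-87

Convert to cm: f_obj = 15 mm = 1.5 cm; d_o = 16.00 mm = 1.60 cm.
Objective: 1/d_i = 1/f_obj - 1/d_o = 1/1.5 - 1/1.60 = 0.04167 cm^-1, so d_i = 24.000 cm.
m_obj = -d_i/d_o = -24.000/1.60 = -15.000.
Eyepiece angular magnification (image at near point): M_eye = 1 + D/f_e = 1 + 24/5 = 5.800.
Overall M = m_obj x M_eye = (-15.000)(5.800) = -87.00.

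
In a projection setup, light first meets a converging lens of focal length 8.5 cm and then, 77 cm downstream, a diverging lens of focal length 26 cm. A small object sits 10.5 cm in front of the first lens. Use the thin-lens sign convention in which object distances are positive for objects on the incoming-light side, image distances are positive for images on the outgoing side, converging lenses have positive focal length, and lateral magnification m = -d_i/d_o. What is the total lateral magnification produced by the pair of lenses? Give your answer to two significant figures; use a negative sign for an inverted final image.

First lens: d_i1 = 1/(1/8.5 - 1/10.5) = 44.625 cm.
m_1 = -(44.625)/10.5 = -4.2500.
That image sits 32.375 cm in front of the second lens, so d_o2 = 32.375 cm.
Second lens: d_i2 = 1/(1/(-26) - 1/(32.375)) = -14.420 cm.
m_2 = -(-14.420)/(32.375) = 0.4454.
Total m = m_1 x m_2 = (-4.2500)(0.4454) = -1.8929.

-1.9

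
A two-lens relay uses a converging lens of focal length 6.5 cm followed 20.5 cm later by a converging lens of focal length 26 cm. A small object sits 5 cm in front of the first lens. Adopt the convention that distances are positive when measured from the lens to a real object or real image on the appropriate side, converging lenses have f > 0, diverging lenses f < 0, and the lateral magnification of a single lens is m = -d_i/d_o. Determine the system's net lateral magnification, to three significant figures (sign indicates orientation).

First lens: d_i1 = 1/(1/6.5 - 1/5) = -21.667 cm.
m_1 = -(-21.667)/5 = 4.3333.
With d_i1 < 0 the first image is virtual and lies on the object side; the object distance for lens 2 is d_o2 = 20.5 - (-21.667) = 42.167 cm.
Second lens: d_i2 = 1/(1/26 - 1/(42.167)) = 67.814 cm.
m_2 = -(67.814)/(42.167) = -1.6082.
The system's lateral magnification is m_1 m_2 = (4.3333)(-1.6082) = -6.9691.

-6.97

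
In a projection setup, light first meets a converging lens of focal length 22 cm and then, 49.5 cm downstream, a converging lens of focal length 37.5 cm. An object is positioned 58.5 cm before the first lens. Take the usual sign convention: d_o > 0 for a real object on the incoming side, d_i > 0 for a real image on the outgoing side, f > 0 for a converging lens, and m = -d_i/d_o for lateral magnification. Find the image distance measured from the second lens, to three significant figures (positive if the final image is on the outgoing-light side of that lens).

-23.0 cm

First lens: d_i1 = 1/(1/22 - 1/58.5) = 35.260 cm.
Object distance for lens 2: d_o2 = 49.5 - 35.260 = 14.240 cm.
Second lens: d_i2 = 1/(1/37.5 - 1/(14.240)) = -22.957 cm.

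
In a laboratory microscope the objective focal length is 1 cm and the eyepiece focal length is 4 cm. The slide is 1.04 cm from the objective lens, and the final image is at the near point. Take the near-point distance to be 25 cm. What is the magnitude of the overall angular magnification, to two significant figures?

Objective: 1/d_i = 1/f_obj - 1/d_o = 1/1 - 1/1.04 = 0.03846 cm^-1, so d_i = 26.000 cm.
m_obj = -d_i/d_o = -26.000/1.04 = -25.000.
Eyepiece angular magnification (image at near point): M_eye = 1 + D/f_e = 1 + 25/4 = 7.250.
Overall M = m_obj x M_eye = (-25.000)(7.250) = -181.25.
|M| = 181.25.

180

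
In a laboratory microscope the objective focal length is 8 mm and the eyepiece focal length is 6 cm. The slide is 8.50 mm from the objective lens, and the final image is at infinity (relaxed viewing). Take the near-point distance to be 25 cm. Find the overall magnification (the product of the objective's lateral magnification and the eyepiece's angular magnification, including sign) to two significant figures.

-67

Convert to cm: f_obj = 8 mm = 0.8 cm; d_o = 8.50 mm = 0.85 cm.
Objective: 1/d_i = 1/f_obj - 1/d_o = 1/0.8 - 1/0.85 = 0.07353 cm^-1, so d_i = 13.600 cm.
m_obj = -d_i/d_o = -13.600/0.85 = -16.000.
Eyepiece angular magnification (image at infinity): M_eye = D/f_e = 25/6 = 4.167.
Overall M = m_obj x M_eye = (-16.000)(4.167) = -66.67.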